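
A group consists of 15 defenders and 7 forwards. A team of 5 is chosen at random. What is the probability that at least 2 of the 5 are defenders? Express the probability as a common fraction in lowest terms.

614/627

Total selections: C(22,5) = 26334.
Favorable selections (at least 2 defenders): C(15,2)·C(7,3) + C(15,3)·C(7,2) + C(15,4)·C(7,1) + C(15,5)·C(7,0) = 3675 + 9555 + 9555 + 3003 = 25788.
Probability = 25788/26334 = 614/627.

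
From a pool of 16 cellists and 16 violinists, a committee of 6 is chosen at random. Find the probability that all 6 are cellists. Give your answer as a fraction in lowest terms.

143/16182

There are C(32,6) = 906192 possible selections.
Selections with all cellists: C(16,6) = 8008.
Probability = 8008/906192 = 143/16182.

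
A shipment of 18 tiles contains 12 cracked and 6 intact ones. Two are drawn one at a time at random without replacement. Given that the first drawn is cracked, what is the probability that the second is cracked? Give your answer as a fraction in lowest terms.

11/17

After removing one cracked, 17 remain: 11 cracked and 6 intact.
So the probability the next is cracked is 11/17.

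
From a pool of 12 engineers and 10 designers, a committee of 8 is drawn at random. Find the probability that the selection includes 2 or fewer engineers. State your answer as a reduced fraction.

There are C(22,8) = 319770 ways to choose the 8.
Favorable selections (2 or fewer engineers): C(12,0)·C(10,8) + C(12,1)·C(10,7) + C(12,2)·C(10,6) = 45 + 1440 + 13860 = 15345.
Probability = 15345/319770 = 31/646.

31/646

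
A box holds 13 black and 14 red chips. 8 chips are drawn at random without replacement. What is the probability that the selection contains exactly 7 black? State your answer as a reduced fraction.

56/5175

Total number of selections: C(27,8) = 2220075.
Selections with exactly 7 black: choose 7 of the 13 black and 1 of the 14 red, C(13,7)·C(14,1) = 1716·14 = 24024.
Probability = 24024/2220075 = 56/5175.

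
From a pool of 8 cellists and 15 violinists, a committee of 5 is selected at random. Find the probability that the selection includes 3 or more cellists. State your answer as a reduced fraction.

998/4807

There are C(23,5) = 33649 ways to choose the 5.
Favorable selections (3 or more cellists): C(8,3)·C(15,2) + C(8,4)·C(15,1) + C(8,5)·C(15,0) = 5880 + 1050 + 56 = 6986.
Probability = 6986/33649 = 998/4807.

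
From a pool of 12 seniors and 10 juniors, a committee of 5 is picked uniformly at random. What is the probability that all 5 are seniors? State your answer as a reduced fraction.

There are C(22,5) = 26334 possible selections.
Selections with all seniors: C(12,5) = 792.
Probability = 792/26334 = 4/133.

4/133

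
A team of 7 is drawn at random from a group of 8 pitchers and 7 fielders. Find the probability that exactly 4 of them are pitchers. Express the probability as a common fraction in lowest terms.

490/1287

The sample space is all 7-subsets of the 15: C(15,7) = 6435.
Selections with exactly 4 pitchers: choose 4 of the 8 pitchers and 3 of the 7 fielders, C(8,4)·C(7,3) = 70·35 = 2450.
Probability = 2450/6435 = 490/1287.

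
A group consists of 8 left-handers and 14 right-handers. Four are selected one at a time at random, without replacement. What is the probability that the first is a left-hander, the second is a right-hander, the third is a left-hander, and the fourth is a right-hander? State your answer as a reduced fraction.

182/3135

Multiply the conditional probabilities at each draw: 8/22 · 14/21 · 7/20 · 13/19 = 10192/175560 = 182/3135.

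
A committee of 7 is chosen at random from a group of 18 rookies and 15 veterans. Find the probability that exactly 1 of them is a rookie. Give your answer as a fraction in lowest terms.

455/21576

There are C(33,7) = 4272048 ways to choose 7 from 33.
Selections with exactly 1 rookie: choose 1 of the 18 rookies and 6 of the 15 veterans, C(18,1)·C(15,6) = 18·5005 = 90090.
Probability = 90090/4272048 = 455/21576.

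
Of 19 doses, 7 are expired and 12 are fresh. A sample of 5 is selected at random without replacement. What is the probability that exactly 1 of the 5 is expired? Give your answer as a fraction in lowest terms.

Total number of selections: C(19,5) = 11628.
Selections with exactly 1 expired: choose 1 of the 7 expired and 4 of the 12 fresh, C(7,1)·C(12,4) = 7·495 = 3465.
Probability = 3465/11628 = 385/1292.

385/1292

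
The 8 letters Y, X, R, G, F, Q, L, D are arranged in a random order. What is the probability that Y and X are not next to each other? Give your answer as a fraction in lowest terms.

There are 8! = 40320 arrangements.
Arrangements with Y and X adjacent: 2·7! = 10080.
So not adjacent: 40320 − 10080 = 30240, probability 30240/40320 = 3/4.

3/4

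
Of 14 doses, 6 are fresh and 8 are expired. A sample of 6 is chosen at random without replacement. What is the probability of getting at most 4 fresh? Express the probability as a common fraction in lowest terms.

422/429

There are C(14,6) = 3003 ways to choose the 6.
Count the complement (more than 4 fresh): C(6,5)·C(8,1) + C(6,6)·C(8,0) = 48 + 1 = 49.
Probability = 1 − 49/3003 = 2954/3003 = 422/429.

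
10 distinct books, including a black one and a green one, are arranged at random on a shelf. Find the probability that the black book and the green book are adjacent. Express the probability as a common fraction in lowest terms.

There are 10! = 3628800 arrangements.
Treat the black book and the green book as a block: 9! arrangements of the blocks × 2 orders within the block = 2·362880 = 725760.
Probability = 725760/3628800 = 1/5.

1/5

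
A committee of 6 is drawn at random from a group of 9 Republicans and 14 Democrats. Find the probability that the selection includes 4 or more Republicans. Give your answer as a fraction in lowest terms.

634/4807

Total selections: C(23,6) = 100947.
Favorable selections (4 or more Republicans): C(9,4)·C(14,2) + C(9,5)·C(14,1) + C(9,6)·C(14,0) = 11466 + 1764 + 84 = 13314.
Probability = 13314/100947 = 634/4807.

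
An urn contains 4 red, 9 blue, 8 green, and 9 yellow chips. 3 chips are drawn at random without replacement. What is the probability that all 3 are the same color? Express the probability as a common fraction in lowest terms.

There are C(30,3) = 4060 ways to draw 3 chips.
All same color: C(4,3) + C(9,3) + C(8,3) + C(9,3) = 4 + 84 + 56 + 84 = 228.
Probability = 228/4060 = 57/1015.

57/1015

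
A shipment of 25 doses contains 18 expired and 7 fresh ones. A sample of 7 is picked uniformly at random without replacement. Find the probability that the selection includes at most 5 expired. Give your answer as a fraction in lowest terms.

79732/120175

There are C(25,7) = 480700 ways to choose the 7.
Count the complement (more than 5 expired): C(18,6)·C(7,1) + C(18,7)·C(7,0) = 129948 + 31824 = 161772.
Probability = 1 − 161772/480700 = 318928/480700 = 79732/120175.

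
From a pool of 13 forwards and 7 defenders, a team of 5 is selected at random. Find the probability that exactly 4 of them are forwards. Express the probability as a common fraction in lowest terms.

5005/15504

There are C(20,5) = 15504 ways to choose 5 from 20.
Selections with exactly 4 forwards: choose 4 of the 13 forwards and 1 of the 7 defenders, C(13,4)·C(7,1) = 715·7 = 5005.
Probability = 5005/15504.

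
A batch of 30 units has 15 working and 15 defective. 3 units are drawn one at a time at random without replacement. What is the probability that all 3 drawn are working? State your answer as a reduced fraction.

Multiply the conditional probabilities at each draw: 15/30 · 14/29 · 13/28 = 2730/24360 = 13/116.

13/116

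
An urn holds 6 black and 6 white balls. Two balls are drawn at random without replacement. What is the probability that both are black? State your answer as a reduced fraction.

5/22

There are C(12,2) = 66 possible selections.
Selections with all black: C(6,2) = 15.
Probability = 15/66 = 5/22.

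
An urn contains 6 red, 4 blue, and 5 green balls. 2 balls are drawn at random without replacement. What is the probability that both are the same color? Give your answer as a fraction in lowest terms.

31/105

There are C(15,2) = 105 ways to draw 2 balls.
All same color: C(6,2) + C(4,2) + C(5,2) = 15 + 6 + 10 = 31.
Probability = 31/105.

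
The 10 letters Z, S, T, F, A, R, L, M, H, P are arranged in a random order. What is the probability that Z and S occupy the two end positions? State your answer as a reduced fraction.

There are 10! = 3628800 arrangements.
Place Z and S at the ends in 2 ways, arrange the remaining 8 in 8! = 40320 ways: 2·40320 = 80640.
Probability = 80640/3628800 = 1/45.

1/45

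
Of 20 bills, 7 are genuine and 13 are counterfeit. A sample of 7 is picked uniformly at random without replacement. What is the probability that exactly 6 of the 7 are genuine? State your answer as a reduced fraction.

Total number of selections: C(20,7) = 77520.
Selections with exactly 6 genuine: choose 6 of the 7 genuine and 1 of the 13 counterfeit, C(7,6)·C(13,1) = 7·13 = 91.
Probability = 91/77520.

91/77520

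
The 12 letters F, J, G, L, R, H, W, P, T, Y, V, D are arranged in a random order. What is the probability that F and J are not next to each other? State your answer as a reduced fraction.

There are 12! = 479001600 arrangements.
Arrangements with F and J adjacent: 2·11! = 79833600.
So not adjacent: 479001600 − 79833600 = 399168000, probability 399168000/479001600 = 5/6.

5/6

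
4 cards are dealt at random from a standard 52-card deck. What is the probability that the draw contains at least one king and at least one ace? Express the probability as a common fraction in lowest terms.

1332/20825

There are C(52,4) = 270725 possible draws.
By inclusion-exclusion on the complements, draws missing all kings or all aces: C(48,4) + C(48,4) − C(44,4) = 194580 + 194580 − 135751 = 253409.
So draws with at least one of each: 270725 − 253409 = 17316, probability 17316/270725 = 1332/20825.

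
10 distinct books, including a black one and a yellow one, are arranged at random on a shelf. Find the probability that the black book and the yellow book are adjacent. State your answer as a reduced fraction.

1/5

There are 10! = 3628800 arrangements.
Treat the black book and the yellow book as a block: 9! arrangements of the blocks × 2 orders within the block = 2·362880 = 725760.
Probability = 725760/3628800 = 1/5.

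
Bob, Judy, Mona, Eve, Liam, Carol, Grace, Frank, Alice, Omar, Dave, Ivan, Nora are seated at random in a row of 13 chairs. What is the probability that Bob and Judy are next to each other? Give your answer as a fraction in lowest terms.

There are 13! = 6227020800 arrangements.
Treat Bob and Judy as a block: 12! arrangements of the blocks × 2 orders within the block = 2·479001600 = 958003200.
Probability = 958003200/6227020800 = 2/13.

2/13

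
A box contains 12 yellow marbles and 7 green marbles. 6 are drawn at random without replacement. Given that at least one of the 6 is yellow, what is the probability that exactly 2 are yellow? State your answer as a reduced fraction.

66/775

Work in counts. Selections with at least one yellow: C(19,6) − C(7,6) = 27132 − 7 = 27125.
Of those, selections where exactly 2 are yellow: C(12,2)·C(7,4) = 66·35 = 2310.
Conditional probability = 2310/27125 = 66/775.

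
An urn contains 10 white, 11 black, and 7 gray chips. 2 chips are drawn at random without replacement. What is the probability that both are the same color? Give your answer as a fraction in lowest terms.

121/378

There are C(28,2) = 378 ways to draw 2 chips.
All same color: C(10,2) + C(11,2) + C(7,2) = 45 + 55 + 21 = 121.
Probability = 121/378.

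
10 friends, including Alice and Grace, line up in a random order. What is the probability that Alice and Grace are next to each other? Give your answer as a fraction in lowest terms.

There are 10! = 3628800 arrangements.
Treat Alice and Grace as a block: 9! arrangements of the blocks × 2 orders within the block = 2·362880 = 725760.
Probability = 725760/3628800 = 1/5.

1/5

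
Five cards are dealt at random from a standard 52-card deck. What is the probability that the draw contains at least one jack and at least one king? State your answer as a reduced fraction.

There are C(52,5) = 2598960 possible draws.
By inclusion-exclusion on the complements, draws missing all jacks or all kings: C(48,5) + C(48,5) − C(44,5) = 1712304 + 1712304 − 1086008 = 2338600.
So draws with at least one of each: 2598960 − 2338600 = 260360, probability 260360/2598960 = 6509/64974.

6509/64974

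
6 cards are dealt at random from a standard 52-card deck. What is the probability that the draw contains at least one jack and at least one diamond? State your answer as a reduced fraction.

6772177/20358520

There are C(52,6) = 20358520 possible draws.
By inclusion-exclusion on the complements, draws missing all jacks or all diamonds: C(48,6) + C(39,6) − C(36,6) = 12271512 + 3262623 − 1947792 = 13586343.
So draws with at least one of each: 20358520 − 13586343 = 6772177, probability 6772177/20358520.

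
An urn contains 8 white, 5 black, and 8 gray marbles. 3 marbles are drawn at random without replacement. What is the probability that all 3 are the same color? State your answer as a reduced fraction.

61/665

There are C(21,3) = 1330 ways to draw 3 marbles.
All same color: C(8,3) + C(5,3) + C(8,3) = 56 + 10 + 56 = 122.
Probability = 122/1330 = 61/665.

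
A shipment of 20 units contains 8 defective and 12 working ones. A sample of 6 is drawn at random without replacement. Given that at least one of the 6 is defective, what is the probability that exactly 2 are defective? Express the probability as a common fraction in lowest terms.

Work in counts. Selections with at least one defective: C(20,6) − C(12,6) = 38760 − 924 = 37836.
Of those, selections where exactly 2 are defective: C(8,2)·C(12,4) = 28·495 = 13860.
Conditional probability = 13860/37836 = 385/1051.

385/1051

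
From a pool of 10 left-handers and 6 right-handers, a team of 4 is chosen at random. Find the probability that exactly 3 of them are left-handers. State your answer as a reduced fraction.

There are C(16,4) = 1820 ways to choose 4 from 16.
Selections with exactly 3 left-handers: choose 3 of the 10 left-handers and 1 of the 6 right-handers, C(10,3)·C(6,1) = 120·6 = 720.
Probability = 720/1820 = 36/91.

36/91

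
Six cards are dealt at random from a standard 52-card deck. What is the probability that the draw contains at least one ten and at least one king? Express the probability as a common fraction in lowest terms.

718637/5089630

There are C(52,6) = 20358520 possible draws.
By inclusion-exclusion on the complements, draws missing all tens or all kings: C(48,6) + C(48,6) − C(44,6) = 12271512 + 12271512 − 7059052 = 17483972.
So draws with at least one of each: 20358520 − 17483972 = 2874548, probability 2874548/20358520 = 718637/5089630.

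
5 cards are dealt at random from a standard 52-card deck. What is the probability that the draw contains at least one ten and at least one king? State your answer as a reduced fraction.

There are C(52,5) = 2598960 possible draws.
By inclusion-exclusion on the complements, draws missing all tens or all kings: C(48,5) + C(48,5) − C(44,5) = 1712304 + 1712304 − 1086008 = 2338600.
So draws with at least one of each: 2598960 − 2338600 = 260360, probability 260360/2598960 = 6509/64974.

6509/64974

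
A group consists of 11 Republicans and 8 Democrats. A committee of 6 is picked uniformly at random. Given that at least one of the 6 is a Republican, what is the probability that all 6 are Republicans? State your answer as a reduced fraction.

Work in counts. Selections with at least one Republican: C(19,6) − C(8,6) = 27132 − 28 = 27104.
Of those, selections where all 6 are Republicans: C(11,6) = 462.
Conditional probability = 462/27104 = 3/176.

3/176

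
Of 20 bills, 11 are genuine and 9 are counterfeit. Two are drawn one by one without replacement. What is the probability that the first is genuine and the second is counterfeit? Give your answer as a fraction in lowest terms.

99/380

Multiply the conditional probabilities at each draw: 11/20 · 9/19 = 99/380.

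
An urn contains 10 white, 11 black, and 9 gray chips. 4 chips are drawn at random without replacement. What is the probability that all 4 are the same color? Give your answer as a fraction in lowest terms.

There are C(30,4) = 27405 ways to draw 4 chips.
All same color: C(10,4) + C(11,4) + C(9,4) = 210 + 330 + 126 = 666.
Probability = 666/27405 = 74/3045.

74/3045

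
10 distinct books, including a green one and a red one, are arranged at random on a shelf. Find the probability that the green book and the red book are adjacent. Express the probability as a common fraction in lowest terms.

1/5

There are 10! = 3628800 arrangements.
Treat the green book and the red book as a block: 9! arrangements of the blocks × 2 orders within the block = 2·362880 = 725760.
Probability = 725760/3628800 = 1/5.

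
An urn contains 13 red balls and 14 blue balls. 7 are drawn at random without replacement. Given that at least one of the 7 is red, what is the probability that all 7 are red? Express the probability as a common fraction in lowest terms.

Work in counts. Selections with at least one red: C(27,7) − C(14,7) = 888030 − 3432 = 884598.
Of those, selections where all 7 are red: C(13,7) = 1716.
Conditional probability = 1716/884598 = 2/1031.

2/1031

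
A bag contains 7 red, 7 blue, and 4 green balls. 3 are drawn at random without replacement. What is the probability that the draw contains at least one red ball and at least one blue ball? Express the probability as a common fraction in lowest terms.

245/408

There are C(18,3) = 816 possible draws.
By inclusion-exclusion on the complements, draws missing all red or all blue: C(11,3) + C(11,3) − C(4,3) = 165 + 165 − 4 = 326.
So draws with at least one of each: 816 − 326 = 490, probability 490/816 = 245/408.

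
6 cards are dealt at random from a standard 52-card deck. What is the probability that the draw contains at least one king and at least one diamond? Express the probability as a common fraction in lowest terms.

6772177/20358520

There are C(52,6) = 20358520 possible draws.
By inclusion-exclusion on the complements, draws missing all kings or all diamonds: C(48,6) + C(39,6) − C(36,6) = 12271512 + 3262623 − 1947792 = 13586343.
So draws with at least one of each: 20358520 − 13586343 = 6772177, probability 6772177/20358520.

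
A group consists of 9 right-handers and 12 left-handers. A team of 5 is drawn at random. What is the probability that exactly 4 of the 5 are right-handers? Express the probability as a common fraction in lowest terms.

24/323

There are C(21,5) = 20349 ways to choose 5 from 21.
Selections with exactly 4 right-handers: choose 4 of the 9 right-handers and 1 of the 12 left-handers, C(9,4)·C(12,1) = 126·12 = 1512.
Probability = 1512/20349 = 24/323.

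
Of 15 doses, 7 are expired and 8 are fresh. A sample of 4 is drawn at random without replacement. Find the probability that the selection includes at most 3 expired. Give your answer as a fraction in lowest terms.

38/39

There are C(15,4) = 1365 ways to choose the 4.
The complement is exactly 4 expired: C(7,4)·C(8,0) = 35.
Probability = 1 − 35/1365 = 1330/1365 = 38/39.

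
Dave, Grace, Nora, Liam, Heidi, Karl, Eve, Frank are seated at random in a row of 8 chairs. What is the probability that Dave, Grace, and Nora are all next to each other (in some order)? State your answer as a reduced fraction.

There are 8! = 40320 arrangements.
Treat the three as one block: 6! placements × 3! orders within the block = 720·6 = 4320.
Probability = 4320/40320 = 3/28.

3/28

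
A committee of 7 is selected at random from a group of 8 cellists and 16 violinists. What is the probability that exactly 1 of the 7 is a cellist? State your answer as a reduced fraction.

There are C(24,7) = 346104 ways to choose 7 from 24.
Selections with exactly 1 cellist: choose 1 of the 8 cellists and 6 of the 16 violinists, C(8,1)·C(16,6) = 8·8008 = 64064.
Probability = 64064/346104 = 728/3933.

728/3933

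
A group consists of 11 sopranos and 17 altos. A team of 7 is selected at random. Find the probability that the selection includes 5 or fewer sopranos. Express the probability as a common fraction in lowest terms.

Total selections: C(28,7) = 1184040.
Favorable selections (5 or fewer sopranos): C(11,0)·C(17,7) + C(11,1)·C(17,6) + C(11,2)·C(17,5) + C(11,3)·C(17,4) + C(11,4)·C(17,3) + C(11,5)·C(17,2) = 19448 + 136136 + 340340 + 392700 + 224400 + 62832 = 1175856.
Probability = 1175856/1184040 = 4454/4485.

4454/4485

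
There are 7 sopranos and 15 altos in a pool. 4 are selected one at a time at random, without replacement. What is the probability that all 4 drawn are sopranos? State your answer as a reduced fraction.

Multiply the conditional probabilities at each draw: 7/22 · 6/21 · 5/20 · 4/19 = 840/175560 = 1/209.

1/209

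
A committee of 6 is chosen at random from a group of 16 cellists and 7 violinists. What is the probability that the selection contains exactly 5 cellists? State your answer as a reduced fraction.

There are C(23,6) = 100947 ways to choose 6 from 23.
Selections with exactly 5 cellists: choose 5 of the 16 cellists and 1 of the 7 violinists, C(16,5)·C(7,1) = 4368·7 = 30576.
Probability = 30576/100947 = 1456/4807.

1456/4807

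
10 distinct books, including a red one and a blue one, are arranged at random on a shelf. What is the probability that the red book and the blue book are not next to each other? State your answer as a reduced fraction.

4/5

There are 10! = 3628800 arrangements.
Arrangements with the red book and the blue book adjacent: 2·9! = 725760.
So not adjacent: 3628800 − 725760 = 2903040, probability 2903040/3628800 = 4/5.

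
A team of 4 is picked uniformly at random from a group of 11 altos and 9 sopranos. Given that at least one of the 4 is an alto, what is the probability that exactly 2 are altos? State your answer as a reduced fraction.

60/143

Work in counts. Selections with at least one alto: C(20,4) − C(9,4) = 4845 − 126 = 4719.
Of those, selections where exactly 2 are altos: C(11,2)·C(9,2) = 55·36 = 1980.
Conditional probability = 1980/4719 = 60/143.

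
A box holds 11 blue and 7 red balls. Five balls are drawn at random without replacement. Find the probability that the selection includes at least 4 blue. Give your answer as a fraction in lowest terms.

11/34

Total selections: C(18,5) = 8568.
Favorable selections (at least 4 blue): C(11,4)·C(7,1) + C(11,5)·C(7,0) = 2310 + 462 = 2772.
Probability = 2772/8568 = 11/34.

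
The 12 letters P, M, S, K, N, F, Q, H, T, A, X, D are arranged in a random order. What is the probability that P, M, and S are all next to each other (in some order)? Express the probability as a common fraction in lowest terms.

1/22

There are 12! = 479001600 arrangements.
Treat the three as one block: 10! placements × 3! orders within the block = 3628800·6 = 21772800.
Probability = 21772800/479001600 = 1/22.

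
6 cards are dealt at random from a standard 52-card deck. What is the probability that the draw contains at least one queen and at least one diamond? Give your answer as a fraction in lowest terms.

6772177/20358520

There are C(52,6) = 20358520 possible draws.
By inclusion-exclusion on the complements, draws missing all queens or all diamonds: C(48,6) + C(39,6) − C(36,6) = 12271512 + 3262623 − 1947792 = 13586343.
So draws with at least one of each: 20358520 − 13586343 = 6772177, probability 6772177/20358520.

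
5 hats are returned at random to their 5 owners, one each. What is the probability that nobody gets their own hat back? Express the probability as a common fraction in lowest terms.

11/30

There are 5! = 120 assignments.
By inclusion-exclusion, assignments with no fixed points: C(5,0)·5! − C(5,1)·4! + C(5,2)·3! − C(5,3)·2! + C(5,4)·1! − C(5,5)·0! = 44.
Probability = 44/120 = 11/30.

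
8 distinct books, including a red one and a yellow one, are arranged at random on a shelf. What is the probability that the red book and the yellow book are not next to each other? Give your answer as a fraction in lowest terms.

There are 8! = 40320 arrangements.
Arrangements with the red book and the yellow book adjacent: 2·7! = 10080.
So not adjacent: 40320 − 10080 = 30240, probability 30240/40320 = 3/4.

3/4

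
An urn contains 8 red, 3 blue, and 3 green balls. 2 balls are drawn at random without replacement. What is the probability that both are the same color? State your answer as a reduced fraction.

34/91

There are C(14,2) = 91 ways to draw 2 balls.
All same color: C(8,2) + C(3,2) + C(3,2) = 28 + 3 + 3 = 34.
Probability = 34/91.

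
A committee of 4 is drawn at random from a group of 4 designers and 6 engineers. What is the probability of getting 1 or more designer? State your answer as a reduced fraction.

There are C(10,4) = 210 ways to choose the 4.
The complement is all 4 are engineers: C(6,4) = 15.
Probability = 1 − 15/210 = 195/210 = 13/14.

13/14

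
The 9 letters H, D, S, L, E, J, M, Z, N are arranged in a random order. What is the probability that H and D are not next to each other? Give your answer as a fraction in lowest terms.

7/9

There are 9! = 362880 arrangements.
Arrangements with H and D adjacent: 2·8! = 80640.
So not adjacent: 362880 − 80640 = 282240, probability 282240/362880 = 7/9.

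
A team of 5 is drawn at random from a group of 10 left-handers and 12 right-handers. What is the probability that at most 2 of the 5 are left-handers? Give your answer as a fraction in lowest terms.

Total selections: C(22,5) = 26334.
Favorable selections (at most 2 left-handers): C(10,0)·C(12,5) + C(10,1)·C(12,4) + C(10,2)·C(12,3) = 792 + 4950 + 9900 = 15642.
Probability = 15642/26334 = 79/133.

79/133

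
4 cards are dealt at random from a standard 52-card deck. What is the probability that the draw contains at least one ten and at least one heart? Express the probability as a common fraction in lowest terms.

There are C(52,4) = 270725 possible draws.
By inclusion-exclusion on the complements, draws missing all tens or all hearts: C(48,4) + C(39,4) − C(36,4) = 194580 + 82251 − 58905 = 217926.
So draws with at least one of each: 270725 − 217926 = 52799, probability 52799/270725.

52799/270725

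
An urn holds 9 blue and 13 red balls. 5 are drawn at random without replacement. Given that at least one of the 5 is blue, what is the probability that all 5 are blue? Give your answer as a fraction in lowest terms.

14/2783

Work in counts. Selections with at least one blue: C(22,5) − C(13,5) = 26334 − 1287 = 25047.
Of those, selections where all 5 are blue: C(9,5) = 126.
Conditional probability = 126/25047 = 14/2783.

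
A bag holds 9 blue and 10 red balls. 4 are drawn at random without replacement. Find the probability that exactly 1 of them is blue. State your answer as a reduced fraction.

Total number of selections: C(19,4) = 3876.
Selections with exactly 1 blue: choose 1 of the 9 blue and 3 of the 10 red, C(9,1)·C(10,3) = 9·120 = 1080.
Probability = 1080/3876 = 90/323.

90/323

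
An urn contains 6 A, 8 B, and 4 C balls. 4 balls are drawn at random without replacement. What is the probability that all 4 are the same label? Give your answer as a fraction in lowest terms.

There are C(18,4) = 3060 ways to draw 4 balls.
All same label: C(6,4) + C(8,4) + C(4,4) = 15 + 70 + 1 = 86.
Probability = 86/3060 = 43/1530.

43/1530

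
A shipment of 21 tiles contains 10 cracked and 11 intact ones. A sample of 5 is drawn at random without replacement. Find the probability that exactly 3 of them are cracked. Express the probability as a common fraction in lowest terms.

There are C(21,5) = 20349 ways to choose 5 from 21.
Selections with exactly 3 cracked: choose 3 of the 10 cracked and 2 of the 11 intact, C(10,3)·C(11,2) = 120·55 = 6600.
Probability = 6600/20349 = 2200/6783.

2200/6783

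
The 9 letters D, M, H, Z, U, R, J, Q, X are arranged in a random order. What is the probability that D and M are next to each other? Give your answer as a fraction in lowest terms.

There are 9! = 362880 arrangements.
Treat D and M as a block: 8! arrangements of the blocks × 2 orders within the block = 2·40320 = 80640.
Probability = 80640/362880 = 2/9.

2/9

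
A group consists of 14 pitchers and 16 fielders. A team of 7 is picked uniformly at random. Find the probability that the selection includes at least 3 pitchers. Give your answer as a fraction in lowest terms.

971/1305

Total selections: C(30,7) = 2035800.
Favorable selections (at least 3 pitchers): C(14,3)·C(16,4) + C(14,4)·C(16,3) + C(14,5)·C(16,2) + C(14,6)·C(16,1) + C(14,7)·C(16,0) = 662480 + 560560 + 240240 + 48048 + 3432 = 1514760.
Probability = 1514760/2035800 = 971/1305.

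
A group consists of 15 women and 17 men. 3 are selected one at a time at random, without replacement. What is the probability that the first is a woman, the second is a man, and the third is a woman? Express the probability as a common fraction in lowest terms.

119/992

Multiply the conditional probabilities at each draw: 15/32 · 17/31 · 14/30 = 3570/29760 = 119/992.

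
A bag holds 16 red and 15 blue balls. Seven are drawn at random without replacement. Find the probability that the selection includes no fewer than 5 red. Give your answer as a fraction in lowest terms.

1816/8091

There are C(31,7) = 2629575 ways to choose the 7.
Favorable selections (no fewer than 5 red): C(16,5)·C(15,2) + C(16,6)·C(15,1) + C(16,7)·C(15,0) = 458640 + 120120 + 11440 = 590200.
Probability = 590200/2629575 = 1816/8091.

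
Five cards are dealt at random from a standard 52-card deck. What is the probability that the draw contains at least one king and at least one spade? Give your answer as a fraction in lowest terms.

There are C(52,5) = 2598960 possible draws.
By inclusion-exclusion on the complements, draws missing all kings or all spades: C(48,5) + C(39,5) − C(36,5) = 1712304 + 575757 − 376992 = 1911069.
So draws with at least one of each: 2598960 − 1911069 = 687891, probability 687891/2598960 = 229297/866320.

229297/866320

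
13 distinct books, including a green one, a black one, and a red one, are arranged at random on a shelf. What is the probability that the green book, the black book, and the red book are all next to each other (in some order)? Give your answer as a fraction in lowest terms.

1/26

There are 13! = 6227020800 arrangements.
Treat the three as one block: 11! placements × 3! orders within the block = 39916800·6 = 239500800.
Probability = 239500800/6227020800 = 1/26.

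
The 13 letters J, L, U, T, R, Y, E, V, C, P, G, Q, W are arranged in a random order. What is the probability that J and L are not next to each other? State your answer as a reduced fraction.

11/13

There are 13! = 6227020800 arrangements.
Arrangements with J and L adjacent: 2·12! = 958003200.
So not adjacent: 6227020800 − 958003200 = 5269017600, probability 5269017600/6227020800 = 11/13.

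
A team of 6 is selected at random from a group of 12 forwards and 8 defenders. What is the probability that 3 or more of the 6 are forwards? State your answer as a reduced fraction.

44/51

Total selections: C(20,6) = 38760.
Favorable selections (3 or more forwards): C(12,3)·C(8,3) + C(12,4)·C(8,2) + C(12,5)·C(8,1) + C(12,6)·C(8,0) = 12320 + 13860 + 6336 + 924 = 33440.
Probability = 33440/38760 = 44/51.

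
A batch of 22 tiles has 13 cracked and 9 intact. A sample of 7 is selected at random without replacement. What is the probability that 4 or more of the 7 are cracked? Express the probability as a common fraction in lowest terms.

There are C(22,7) = 170544 ways to choose the 7.
Favorable selections (4 or more cracked): C(13,4)·C(9,3) + C(13,5)·C(9,2) + C(13,6)·C(9,1) + C(13,7)·C(9,0) = 60060 + 46332 + 15444 + 1716 = 123552.
Probability = 123552/170544 = 234/323.

234/323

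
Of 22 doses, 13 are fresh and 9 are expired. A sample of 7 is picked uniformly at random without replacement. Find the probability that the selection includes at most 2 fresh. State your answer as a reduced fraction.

There are C(22,7) = 170544 ways to choose the 7.
Favorable selections (at most 2 fresh): C(13,0)·C(9,7) + C(13,1)·C(9,6) + C(13,2)·C(9,5) = 36 + 1092 + 9828 = 10956.
Probability = 10956/170544 = 83/1292.

83/1292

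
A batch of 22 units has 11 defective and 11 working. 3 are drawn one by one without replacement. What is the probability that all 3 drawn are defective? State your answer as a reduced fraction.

3/28

Multiply the conditional probabilities at each draw: 11/22 · 10/21 · 9/20 = 990/9240 = 3/28.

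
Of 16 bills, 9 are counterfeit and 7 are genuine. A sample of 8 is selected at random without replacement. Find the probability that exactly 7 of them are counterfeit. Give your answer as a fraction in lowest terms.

Total number of selections: C(16,8) = 12870.
Selections with exactly 7 counterfeit: choose 7 of the 9 counterfeit and 1 of the 7 genuine, C(9,7)·C(7,1) = 36·7 = 252.
Probability = 252/12870 = 14/715.

14/715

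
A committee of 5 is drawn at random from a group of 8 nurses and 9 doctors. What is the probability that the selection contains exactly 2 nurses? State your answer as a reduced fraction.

The sample space is all 5-subsets of the 17: C(17,5) = 6188.
Selections with exactly 2 nurses: choose 2 of the 8 nurses and 3 of the 9 doctors, C(8,2)·C(9,3) = 28·84 = 2352.
Probability = 2352/6188 = 84/221.

84/221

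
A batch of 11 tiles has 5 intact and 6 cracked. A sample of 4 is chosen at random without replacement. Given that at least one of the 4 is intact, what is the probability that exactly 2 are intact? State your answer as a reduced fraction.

Work in counts. Selections with at least one intact: C(11,4) − C(6,4) = 330 − 15 = 315.
Of those, selections where exactly 2 are intact: C(5,2)·C(6,2) = 10·15 = 150.
Conditional probability = 150/315 = 10/21.

10/21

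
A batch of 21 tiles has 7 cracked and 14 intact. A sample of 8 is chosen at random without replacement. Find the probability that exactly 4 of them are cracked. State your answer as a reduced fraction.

1001/5814

There are C(21,8) = 203490 ways to choose 8 from 21.
Selections with exactly 4 cracked: choose 4 of the 7 cracked and 4 of the 14 intact, C(7,4)·C(14,4) = 35·1001 = 35035.
Probability = 35035/203490 = 1001/5814.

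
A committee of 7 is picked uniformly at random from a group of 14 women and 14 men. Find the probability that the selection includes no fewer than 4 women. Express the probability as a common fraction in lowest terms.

1/2

There are C(28,7) = 1184040 ways to choose the 7.
Favorable selections (no fewer than 4 women): C(14,4)·C(14,3) + C(14,5)·C(14,2) + C(14,6)·C(14,1) + C(14,7)·C(14,0) = 364364 + 182182 + 42042 + 3432 = 592020.
Probability = 592020/1184040 = 1/2.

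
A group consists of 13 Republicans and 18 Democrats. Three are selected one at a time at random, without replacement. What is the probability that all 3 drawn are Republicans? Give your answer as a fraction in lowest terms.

286/4495

Multiply the conditional probabilities at each draw: 13/31 · 12/30 · 11/29 = 1716/26970 = 286/4495.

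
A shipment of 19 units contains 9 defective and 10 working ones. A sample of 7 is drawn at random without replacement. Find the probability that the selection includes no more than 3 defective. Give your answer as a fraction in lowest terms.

There are C(19,7) = 50388 ways to choose the 7.
Favorable selections (no more than 3 defective): C(9,0)·C(10,7) + C(9,1)·C(10,6) + C(9,2)·C(10,5) + C(9,3)·C(10,4) = 120 + 1890 + 9072 + 17640 = 28722.
Probability = 28722/50388 = 4787/8398.

4787/8398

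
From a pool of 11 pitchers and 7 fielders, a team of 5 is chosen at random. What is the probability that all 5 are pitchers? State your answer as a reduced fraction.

11/204

There are C(18,5) = 8568 possible selections.
Selections with all pitchers: C(11,5) = 462.
Probability = 462/8568 = 11/204.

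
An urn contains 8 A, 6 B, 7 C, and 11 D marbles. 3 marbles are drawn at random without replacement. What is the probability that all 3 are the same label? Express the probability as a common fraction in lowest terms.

69/1240

There are C(32,3) = 4960 ways to draw 3 marbles.
All same label: C(8,3) + C(6,3) + C(7,3) + C(11,3) = 56 + 20 + 35 + 165 = 276.
Probability = 276/4960 = 69/1240.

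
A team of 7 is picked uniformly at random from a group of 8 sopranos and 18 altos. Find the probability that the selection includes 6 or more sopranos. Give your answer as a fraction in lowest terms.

Total selections: C(26,7) = 657800.
Favorable selections (6 or more sopranos): C(8,6)·C(18,1) + C(8,7)·C(18,0) = 504 + 8 = 512.
Probability = 512/657800 = 64/82225.

64/82225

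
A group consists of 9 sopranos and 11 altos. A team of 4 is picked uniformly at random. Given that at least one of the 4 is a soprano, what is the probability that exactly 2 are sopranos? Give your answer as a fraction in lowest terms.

Work in counts. Selections with at least one soprano: C(20,4) − C(11,4) = 4845 − 330 = 4515.
Of those, selections where exactly 2 are sopranos: C(9,2)·C(11,2) = 36·55 = 1980.
Conditional probability = 1980/4515 = 132/301.

132/301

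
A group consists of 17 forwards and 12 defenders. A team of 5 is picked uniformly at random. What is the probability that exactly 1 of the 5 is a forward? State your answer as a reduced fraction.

The sample space is all 5-subsets of the 29: C(29,5) = 118755.
Selections with exactly 1 forward: choose 1 of the 17 forwards and 4 of the 12 defenders, C(17,1)·C(12,4) = 17·495 = 8415.
Probability = 8415/118755 = 187/2639.

187/2639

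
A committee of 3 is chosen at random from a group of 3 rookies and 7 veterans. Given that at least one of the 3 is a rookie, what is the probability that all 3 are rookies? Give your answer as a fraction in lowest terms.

1/85

Work in counts. Selections with at least one rookie: C(10,3) − C(7,3) = 120 − 35 = 85.
Of those, selections where all 3 are rookies: C(3,3) = 1.
Conditional probability = 1/85.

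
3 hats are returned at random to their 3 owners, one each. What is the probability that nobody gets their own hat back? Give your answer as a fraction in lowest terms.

There are 3! = 6 assignments.
By inclusion-exclusion, assignments with no fixed points: C(3,0)·3! − C(3,1)·2! + C(3,2)·1! − C(3,3)·0! = 2.
Probability = 2/6 = 1/3.

1/3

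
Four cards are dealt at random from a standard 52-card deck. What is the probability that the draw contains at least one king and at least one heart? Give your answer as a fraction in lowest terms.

52799/270725

There are C(52,4) = 270725 possible draws.
By inclusion-exclusion on the complements, draws missing all kings or all hearts: C(48,4) + C(39,4) − C(36,4) = 194580 + 82251 − 58905 = 217926.
So draws with at least one of each: 270725 − 217926 = 52799, probability 52799/270725.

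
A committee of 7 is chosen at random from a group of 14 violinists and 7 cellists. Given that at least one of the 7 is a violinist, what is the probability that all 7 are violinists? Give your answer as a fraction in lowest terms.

Work in counts. Selections with at least one violinist: C(21,7) − C(7,7) = 116280 − 1 = 116279.
Of those, selections where all 7 are violinists: C(14,7) = 3432.
Conditional probability = 3432/116279.

3432/116279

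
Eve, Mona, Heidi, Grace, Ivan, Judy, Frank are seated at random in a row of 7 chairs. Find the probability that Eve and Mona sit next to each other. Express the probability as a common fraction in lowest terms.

2/7

There are 7! = 5040 arrangements.
Treat Eve and Mona as a block: 6! arrangements of the blocks × 2 orders within the block = 2·720 = 1440.
Probability = 1440/5040 = 2/7.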